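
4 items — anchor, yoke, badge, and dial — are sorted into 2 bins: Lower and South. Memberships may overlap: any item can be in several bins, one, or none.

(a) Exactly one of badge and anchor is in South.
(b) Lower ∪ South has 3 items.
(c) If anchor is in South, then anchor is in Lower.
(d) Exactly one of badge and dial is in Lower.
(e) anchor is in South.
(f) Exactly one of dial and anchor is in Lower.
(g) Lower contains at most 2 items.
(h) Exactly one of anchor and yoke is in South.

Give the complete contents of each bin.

From (e): anchor ∈ South.
(a) (exactly one): badge ∉ South.
(c): anchor ∈ Lower.
(f) (exactly one): dial ∉ Lower.
(h) (exactly one): yoke ∉ South.
(d) (exactly one): badge ∈ Lower.
(g): Lower already has 2, so the rest are out.
Suppose dial ∉ South: no assignment then satisfies all the clues, so dial ∈ South.

Lower = {anchor, badge}; South = {anchor, dial}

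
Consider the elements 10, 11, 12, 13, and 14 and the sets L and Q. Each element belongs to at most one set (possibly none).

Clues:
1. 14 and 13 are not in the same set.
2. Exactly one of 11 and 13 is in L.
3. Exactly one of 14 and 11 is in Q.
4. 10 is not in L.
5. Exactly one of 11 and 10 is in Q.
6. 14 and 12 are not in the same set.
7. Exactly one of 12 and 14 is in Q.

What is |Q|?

2

From (4): 10 ∉ L.
Suppose 13 ∈ Q: no assignment then satisfies all the clues, so 13 ∉ Q.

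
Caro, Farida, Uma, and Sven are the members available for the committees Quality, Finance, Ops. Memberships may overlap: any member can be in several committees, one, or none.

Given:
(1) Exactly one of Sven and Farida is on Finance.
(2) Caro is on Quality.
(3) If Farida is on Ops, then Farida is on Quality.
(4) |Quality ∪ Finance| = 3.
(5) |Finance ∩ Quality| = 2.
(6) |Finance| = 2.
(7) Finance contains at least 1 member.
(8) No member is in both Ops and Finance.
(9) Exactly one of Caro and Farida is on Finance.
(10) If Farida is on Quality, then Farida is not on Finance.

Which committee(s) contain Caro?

Caro: Finance, Quality

From (2): Caro ∈ Quality.
Suppose Caro ∉ Finance: no assignment then satisfies all the clues, so Caro ∈ Finance.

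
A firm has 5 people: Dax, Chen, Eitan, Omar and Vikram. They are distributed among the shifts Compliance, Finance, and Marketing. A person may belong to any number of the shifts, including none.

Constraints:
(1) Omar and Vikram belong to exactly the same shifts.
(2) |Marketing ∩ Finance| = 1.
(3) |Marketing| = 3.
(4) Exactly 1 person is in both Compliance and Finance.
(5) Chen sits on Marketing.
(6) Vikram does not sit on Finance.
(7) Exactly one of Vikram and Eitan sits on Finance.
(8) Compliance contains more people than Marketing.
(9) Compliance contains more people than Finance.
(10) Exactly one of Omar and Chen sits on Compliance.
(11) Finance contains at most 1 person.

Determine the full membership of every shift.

Compliance = {Dax, Eitan, Omar, Vikram}; Finance = {Eitan}; Marketing = {Chen, Dax, Eitan}

From (5): Chen ∈ Marketing.
From (6): Vikram ∉ Finance.
(1): Omar matches Vikram: Omar ∉ Finance.
(7) (exactly one): Eitan ∈ Finance.
(11): Finance already has 1, so the rest are out.
Suppose Dax ∉ Compliance: no assignment then satisfies all the clues, so Dax ∈ Compliance.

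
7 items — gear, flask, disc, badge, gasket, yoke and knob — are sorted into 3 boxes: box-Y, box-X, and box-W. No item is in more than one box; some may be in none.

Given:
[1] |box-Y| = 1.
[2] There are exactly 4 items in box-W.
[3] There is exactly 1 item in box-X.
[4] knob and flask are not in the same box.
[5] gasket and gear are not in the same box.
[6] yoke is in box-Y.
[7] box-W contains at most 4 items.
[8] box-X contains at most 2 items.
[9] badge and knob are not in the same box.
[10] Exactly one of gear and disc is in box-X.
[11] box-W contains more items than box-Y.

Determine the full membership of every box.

From (6): yoke ∈ box-Y.
(1): box-Y already has 1, so the rest are out.
Suppose gear ∉ box-X: no assignment then satisfies all the clues, so gear ∈ box-X.

box-Y = {yoke}; box-X = {gear}; box-W = {badge, disc, flask, gasket}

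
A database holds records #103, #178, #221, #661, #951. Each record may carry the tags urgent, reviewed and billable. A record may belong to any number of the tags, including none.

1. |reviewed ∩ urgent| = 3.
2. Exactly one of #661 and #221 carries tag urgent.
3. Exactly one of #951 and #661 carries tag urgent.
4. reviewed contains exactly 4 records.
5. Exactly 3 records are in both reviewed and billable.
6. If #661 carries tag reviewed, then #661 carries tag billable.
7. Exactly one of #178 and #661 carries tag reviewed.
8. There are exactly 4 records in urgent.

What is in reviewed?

reviewed = {#103, #221, #661, #951}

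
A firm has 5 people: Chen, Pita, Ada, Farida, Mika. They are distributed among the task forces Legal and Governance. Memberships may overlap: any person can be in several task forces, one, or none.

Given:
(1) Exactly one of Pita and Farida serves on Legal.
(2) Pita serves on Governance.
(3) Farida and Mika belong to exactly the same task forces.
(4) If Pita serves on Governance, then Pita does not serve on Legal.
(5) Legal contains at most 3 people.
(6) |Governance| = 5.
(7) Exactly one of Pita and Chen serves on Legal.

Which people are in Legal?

From (2): Pita ∈ Governance.
(4): Pita ∉ Legal.
(6): only 5 candidates remain for Governance, so all are in.
(7) (exactly one): Chen ∈ Legal.
(1) (exactly one): Farida ∈ Legal.
(3): Mika matches Farida: Mika ∈ Legal.
(5): Legal already has 3, so the rest are out.

Legal = {Chen, Farida, Mika}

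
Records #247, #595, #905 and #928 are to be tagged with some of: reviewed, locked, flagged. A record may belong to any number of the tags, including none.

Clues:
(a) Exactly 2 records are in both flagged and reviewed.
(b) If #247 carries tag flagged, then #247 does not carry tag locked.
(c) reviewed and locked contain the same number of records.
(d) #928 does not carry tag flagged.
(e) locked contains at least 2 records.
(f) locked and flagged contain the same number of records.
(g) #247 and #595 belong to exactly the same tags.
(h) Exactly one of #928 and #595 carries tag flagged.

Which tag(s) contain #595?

From (d): #928 ∉ flagged.
(h) (exactly one): #595 ∈ flagged.
(g): #247 matches #595: #247 ∈ flagged.
(b): #247 ∉ locked.
(g): #595 matches #247: #595 ∉ locked.
(e): only 2 candidates remain for locked, so all are in.
Suppose #595 ∉ reviewed: no assignment then satisfies all the clues, so #595 ∈ reviewed.

#595: flagged, reviewed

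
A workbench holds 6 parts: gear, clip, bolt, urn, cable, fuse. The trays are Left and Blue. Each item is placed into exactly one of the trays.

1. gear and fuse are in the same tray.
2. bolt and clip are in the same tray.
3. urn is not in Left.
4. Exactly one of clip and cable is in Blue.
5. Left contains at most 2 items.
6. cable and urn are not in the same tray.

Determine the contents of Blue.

Blue = {bolt, clip, fuse, gear, urn}

From (3): urn ∉ Left.
Only one tray left: urn ∈ Blue.
(6): cable ∉ Blue.
Only one tray left: cable ∈ Left.
(4) (exactly one): clip ∈ Blue.
(2): bolt matches clip: bolt ∉ Left.
(2): bolt matches clip: bolt ∈ Blue.
Suppose gear ∉ Blue: no assignment then satisfies all the clues, so gear ∈ Blue.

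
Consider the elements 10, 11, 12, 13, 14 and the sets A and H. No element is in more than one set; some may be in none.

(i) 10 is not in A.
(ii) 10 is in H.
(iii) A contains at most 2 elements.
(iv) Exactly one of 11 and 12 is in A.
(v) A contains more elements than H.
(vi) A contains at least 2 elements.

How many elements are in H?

1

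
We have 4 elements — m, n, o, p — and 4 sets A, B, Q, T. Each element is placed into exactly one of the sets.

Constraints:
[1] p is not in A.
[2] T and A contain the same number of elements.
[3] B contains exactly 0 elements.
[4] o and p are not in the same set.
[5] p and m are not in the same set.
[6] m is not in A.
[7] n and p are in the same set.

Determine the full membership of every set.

A = {o}; B = {}; Q = {n, p}; T = {m}

From (1): p ∉ A.
From (6): m ∉ A.
(3): B already has 0, so the rest are out.
(7): n matches p: n ∉ A.
Suppose m ∈ Q: no assignment then satisfies all the clues, so m ∉ Q.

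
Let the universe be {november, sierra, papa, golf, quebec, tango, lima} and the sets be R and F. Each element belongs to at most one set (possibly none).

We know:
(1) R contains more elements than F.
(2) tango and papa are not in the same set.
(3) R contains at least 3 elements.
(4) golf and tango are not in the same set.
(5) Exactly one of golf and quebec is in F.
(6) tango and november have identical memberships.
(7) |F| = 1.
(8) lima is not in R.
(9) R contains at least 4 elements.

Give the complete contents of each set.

R = {november, quebec, sierra, tango}; F = {golf}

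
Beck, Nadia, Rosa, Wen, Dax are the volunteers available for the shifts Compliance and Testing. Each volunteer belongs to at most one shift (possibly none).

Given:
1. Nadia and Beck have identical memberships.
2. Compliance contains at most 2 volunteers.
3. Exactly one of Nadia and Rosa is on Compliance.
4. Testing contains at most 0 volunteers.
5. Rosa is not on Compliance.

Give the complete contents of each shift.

From (5): Rosa ∉ Compliance.
(3) (exactly one): Nadia ∈ Compliance.
(4): Testing already has 0, so the rest are out.
(1): Beck matches Nadia: Beck ∈ Compliance.
(2): Compliance already has 2, so the rest are out.

Compliance = {Beck, Nadia}; Testing = {}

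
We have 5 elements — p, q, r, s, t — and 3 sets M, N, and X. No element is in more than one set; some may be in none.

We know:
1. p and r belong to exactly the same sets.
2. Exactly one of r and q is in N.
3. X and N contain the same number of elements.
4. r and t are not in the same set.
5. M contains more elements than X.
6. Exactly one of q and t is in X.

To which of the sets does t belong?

t: X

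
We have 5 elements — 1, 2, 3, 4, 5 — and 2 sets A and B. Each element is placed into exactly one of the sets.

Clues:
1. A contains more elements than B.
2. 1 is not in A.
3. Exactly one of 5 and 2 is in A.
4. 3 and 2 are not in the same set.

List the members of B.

B = {1, 2}

From (2): 1 ∉ A.
Only one set left: 1 ∈ B.
Suppose 2 ∉ B: no assignment then satisfies all the clues, so 2 ∈ B.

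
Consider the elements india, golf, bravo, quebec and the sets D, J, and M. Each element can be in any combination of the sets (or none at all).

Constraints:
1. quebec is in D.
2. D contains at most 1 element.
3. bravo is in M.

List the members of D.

D = {quebec}

From (1): quebec ∈ D.
From (3): bravo ∈ M.
(2): D already has 1, so the rest are out.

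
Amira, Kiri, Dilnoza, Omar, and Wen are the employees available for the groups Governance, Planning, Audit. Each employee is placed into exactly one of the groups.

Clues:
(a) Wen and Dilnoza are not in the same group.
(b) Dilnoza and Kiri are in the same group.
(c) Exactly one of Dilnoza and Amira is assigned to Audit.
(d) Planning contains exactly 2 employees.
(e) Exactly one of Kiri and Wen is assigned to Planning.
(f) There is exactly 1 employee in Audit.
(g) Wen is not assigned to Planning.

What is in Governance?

Governance = {Omar, Wen}

From (g): Wen ∉ Planning.
(e) (exactly one): Kiri ∈ Planning.
(b): Dilnoza matches Kiri: Dilnoza ∉ Governance.
(b): Dilnoza matches Kiri: Dilnoza ∈ Planning.
(c) (exactly one): Amira ∈ Audit.
(d): Planning already has 2, so the rest are out.
(f): Audit already has 1, so the rest are out.
Only one group left: Omar ∈ Governance.
Only one group left: Wen ∈ Governance.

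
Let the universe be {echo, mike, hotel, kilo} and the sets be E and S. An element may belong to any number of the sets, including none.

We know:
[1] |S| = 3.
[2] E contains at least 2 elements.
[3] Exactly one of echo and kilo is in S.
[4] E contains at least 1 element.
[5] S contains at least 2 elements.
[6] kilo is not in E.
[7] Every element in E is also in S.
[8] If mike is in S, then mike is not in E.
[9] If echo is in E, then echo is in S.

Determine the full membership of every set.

E = {echo, hotel}; S = {echo, hotel, mike}

From (6): kilo ∉ E.
Suppose echo ∉ E: no assignment then satisfies all the clues, so echo ∈ E.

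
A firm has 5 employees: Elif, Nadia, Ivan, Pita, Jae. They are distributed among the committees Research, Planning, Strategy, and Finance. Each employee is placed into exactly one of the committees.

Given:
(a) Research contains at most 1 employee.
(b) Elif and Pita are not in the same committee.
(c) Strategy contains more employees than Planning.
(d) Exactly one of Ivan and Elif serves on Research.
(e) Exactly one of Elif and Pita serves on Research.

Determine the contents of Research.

Research = {Elif}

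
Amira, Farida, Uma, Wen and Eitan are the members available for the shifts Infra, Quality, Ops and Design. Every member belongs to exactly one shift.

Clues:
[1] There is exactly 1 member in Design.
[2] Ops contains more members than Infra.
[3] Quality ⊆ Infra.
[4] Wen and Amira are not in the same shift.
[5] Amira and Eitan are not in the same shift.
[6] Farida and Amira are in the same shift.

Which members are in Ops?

Ops = {Amira, Farida, Uma}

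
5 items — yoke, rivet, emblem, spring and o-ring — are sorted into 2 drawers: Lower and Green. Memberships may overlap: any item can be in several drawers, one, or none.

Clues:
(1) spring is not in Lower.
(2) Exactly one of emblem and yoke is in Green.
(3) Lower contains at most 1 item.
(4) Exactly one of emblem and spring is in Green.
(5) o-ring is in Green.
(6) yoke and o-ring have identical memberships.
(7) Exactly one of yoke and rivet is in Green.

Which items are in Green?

From (1): spring ∉ Lower.
From (5): o-ring ∈ Green.
(6): yoke matches o-ring: yoke ∈ Green.
(7) (exactly one): rivet ∉ Green.
(2) (exactly one): emblem ∉ Green.
(4) (exactly one): spring ∈ Green.

Green = {o-ring, spring, yoke}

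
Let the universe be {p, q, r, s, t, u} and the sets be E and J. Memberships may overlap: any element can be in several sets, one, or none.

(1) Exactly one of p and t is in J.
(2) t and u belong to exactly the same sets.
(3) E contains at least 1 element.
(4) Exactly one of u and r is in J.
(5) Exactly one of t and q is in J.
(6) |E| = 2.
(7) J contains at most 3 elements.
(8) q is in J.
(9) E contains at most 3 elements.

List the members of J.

J = {p, q, r}

From (8): q ∈ J.
(5) (exactly one): t ∉ J.
(1) (exactly one): p ∈ J.
(2): u matches t: u ∉ J.
(4) (exactly one): r ∈ J.
(7): J already has 3, so the rest are out.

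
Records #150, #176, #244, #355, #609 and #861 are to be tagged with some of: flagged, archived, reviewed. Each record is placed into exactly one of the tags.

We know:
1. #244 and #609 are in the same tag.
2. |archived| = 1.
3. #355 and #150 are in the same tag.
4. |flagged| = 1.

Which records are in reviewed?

reviewed = {#150, #244, #355, #609}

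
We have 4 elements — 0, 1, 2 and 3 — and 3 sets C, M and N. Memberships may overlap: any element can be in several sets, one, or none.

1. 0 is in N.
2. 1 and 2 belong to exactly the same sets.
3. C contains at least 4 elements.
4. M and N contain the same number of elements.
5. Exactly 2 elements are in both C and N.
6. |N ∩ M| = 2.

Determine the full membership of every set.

From (1): 0 ∈ N.
(3): only 4 candidates remain for C, so all are in.
Suppose 0 ∉ M: no assignment then satisfies all the clues, so 0 ∈ M.

C = {0, 1, 2, 3}; M = {0, 3}; N = {0, 3}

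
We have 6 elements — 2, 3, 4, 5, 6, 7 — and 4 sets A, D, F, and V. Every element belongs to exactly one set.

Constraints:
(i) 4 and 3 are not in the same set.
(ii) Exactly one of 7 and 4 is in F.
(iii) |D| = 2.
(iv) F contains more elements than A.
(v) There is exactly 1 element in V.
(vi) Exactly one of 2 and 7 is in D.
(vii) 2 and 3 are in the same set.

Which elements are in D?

D = {2, 3}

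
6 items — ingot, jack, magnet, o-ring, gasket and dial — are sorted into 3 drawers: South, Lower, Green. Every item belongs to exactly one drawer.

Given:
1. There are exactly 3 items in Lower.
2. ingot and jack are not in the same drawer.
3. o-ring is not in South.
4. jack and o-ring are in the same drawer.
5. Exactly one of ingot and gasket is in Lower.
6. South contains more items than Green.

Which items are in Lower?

Lower = {gasket, jack, o-ring}

From (3): o-ring ∉ South.
(4): jack matches o-ring: jack ∉ South.
Suppose ingot ∈ Lower: no assignment then satisfies all the clues, so ingot ∉ Lower.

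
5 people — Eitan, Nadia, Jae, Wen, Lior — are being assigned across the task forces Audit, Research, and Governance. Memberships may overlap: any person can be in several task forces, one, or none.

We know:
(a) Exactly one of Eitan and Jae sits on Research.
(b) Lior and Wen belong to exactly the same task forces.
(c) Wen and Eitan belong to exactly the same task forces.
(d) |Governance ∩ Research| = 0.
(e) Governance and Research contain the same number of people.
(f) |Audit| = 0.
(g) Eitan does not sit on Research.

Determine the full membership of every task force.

Audit = {}; Research = {Jae}; Governance = {Nadia}

From (g): Eitan ∉ Research.
(a) (exactly one): Jae ∈ Research.
(c): Wen matches Eitan: Wen ∉ Research.
(f): Audit already has 0, so the rest are out.
(b): Lior matches Wen: Lior ∉ Research.
Suppose Eitan ∈ Governance: no assignment then satisfies all the clues, so Eitan ∉ Governance.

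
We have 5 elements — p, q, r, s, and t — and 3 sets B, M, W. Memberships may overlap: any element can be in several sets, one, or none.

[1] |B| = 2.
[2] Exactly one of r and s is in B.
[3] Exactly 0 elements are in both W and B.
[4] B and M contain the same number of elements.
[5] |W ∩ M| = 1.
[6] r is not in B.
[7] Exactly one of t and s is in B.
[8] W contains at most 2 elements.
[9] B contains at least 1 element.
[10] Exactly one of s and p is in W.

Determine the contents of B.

B = {q, s}

From (6): r ∉ B.
(2) (exactly one): s ∈ B.
(7) (exactly one): t ∉ B.
Suppose p ∈ B: no assignment then satisfies all the clues, so p ∉ B.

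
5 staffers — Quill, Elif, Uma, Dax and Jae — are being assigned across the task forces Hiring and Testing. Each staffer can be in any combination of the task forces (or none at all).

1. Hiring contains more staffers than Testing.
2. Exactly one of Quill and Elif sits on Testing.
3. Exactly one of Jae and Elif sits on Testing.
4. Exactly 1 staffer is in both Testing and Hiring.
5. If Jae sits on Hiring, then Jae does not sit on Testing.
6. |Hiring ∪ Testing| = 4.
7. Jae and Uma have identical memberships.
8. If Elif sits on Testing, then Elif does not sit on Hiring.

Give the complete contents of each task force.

Hiring = {Dax, Jae, Uma}; Testing = {Dax, Elif}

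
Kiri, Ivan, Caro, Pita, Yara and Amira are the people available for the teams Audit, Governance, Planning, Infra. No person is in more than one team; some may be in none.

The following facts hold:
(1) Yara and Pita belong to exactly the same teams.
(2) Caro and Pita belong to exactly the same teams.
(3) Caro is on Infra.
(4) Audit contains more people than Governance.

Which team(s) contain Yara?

Yara: Infra

From (3): Caro ∈ Infra.
(2): Pita matches Caro: Pita ∉ Audit.
(2): Pita matches Caro: Pita ∉ Governance.
(2): Pita matches Caro: Pita ∉ Planning.
(2): Pita matches Caro: Pita ∈ Infra.
(1): Yara matches Pita: Yara ∉ Audit.
(1): Yara matches Pita: Yara ∉ Governance.
(1): Yara matches Pita: Yara ∉ Planning.
(1): Yara matches Pita: Yara ∈ Infra.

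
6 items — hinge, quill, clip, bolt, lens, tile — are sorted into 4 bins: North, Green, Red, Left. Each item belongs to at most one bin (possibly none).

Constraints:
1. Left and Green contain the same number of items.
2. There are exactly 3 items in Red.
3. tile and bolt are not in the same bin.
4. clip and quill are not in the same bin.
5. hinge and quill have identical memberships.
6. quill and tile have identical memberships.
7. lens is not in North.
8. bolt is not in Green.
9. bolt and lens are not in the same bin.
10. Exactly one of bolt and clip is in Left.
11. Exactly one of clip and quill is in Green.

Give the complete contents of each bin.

From (7): lens ∉ North.
From (8): bolt ∉ Green.
Suppose hinge ∈ North: no assignment then satisfies all the clues, so hinge ∉ North.

North = {}; Green = {clip}; Red = {hinge, quill, tile}; Left = {bolt}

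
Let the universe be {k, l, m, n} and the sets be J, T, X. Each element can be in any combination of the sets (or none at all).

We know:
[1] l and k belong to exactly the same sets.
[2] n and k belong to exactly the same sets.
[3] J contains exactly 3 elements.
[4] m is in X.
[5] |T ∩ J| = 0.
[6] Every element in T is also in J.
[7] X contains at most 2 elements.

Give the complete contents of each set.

J = {k, l, n}; T = {}; X = {m}

From (4): m ∈ X.
Suppose k ∉ J: no assignment then satisfies all the clues, so k ∈ J.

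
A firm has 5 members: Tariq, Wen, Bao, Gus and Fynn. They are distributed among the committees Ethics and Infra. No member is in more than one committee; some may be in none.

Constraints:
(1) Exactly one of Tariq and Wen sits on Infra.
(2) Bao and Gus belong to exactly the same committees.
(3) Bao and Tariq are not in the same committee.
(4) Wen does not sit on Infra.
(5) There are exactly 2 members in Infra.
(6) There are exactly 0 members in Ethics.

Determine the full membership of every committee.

From (4): Wen ∉ Infra.
(1) (exactly one): Tariq ∈ Infra.
(3): Bao ∉ Infra.
(6): Ethics already has 0, so the rest are out.
(2): Gus matches Bao: Gus ∉ Infra.
(5): only 2 candidates remain for Infra, so all are in.

Ethics = {}; Infra = {Fynn, Tariq}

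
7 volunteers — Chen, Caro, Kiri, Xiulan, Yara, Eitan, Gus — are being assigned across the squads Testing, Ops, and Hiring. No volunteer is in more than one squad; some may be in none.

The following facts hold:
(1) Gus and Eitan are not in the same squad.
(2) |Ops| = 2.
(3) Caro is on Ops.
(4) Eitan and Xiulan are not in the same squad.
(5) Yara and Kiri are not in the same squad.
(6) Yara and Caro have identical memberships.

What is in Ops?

Ops = {Caro, Yara}

From (3): Caro ∈ Ops.
(6): Yara matches Caro: Yara ∉ Testing.
(6): Yara matches Caro: Yara ∈ Ops.
(2): Ops already has 2, so the rest are out.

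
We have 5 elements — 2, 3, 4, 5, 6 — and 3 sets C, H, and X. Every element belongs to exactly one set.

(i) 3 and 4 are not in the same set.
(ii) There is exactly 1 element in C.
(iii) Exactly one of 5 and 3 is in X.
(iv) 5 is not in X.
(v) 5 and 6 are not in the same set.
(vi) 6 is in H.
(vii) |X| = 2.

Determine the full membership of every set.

From (iv): 5 ∉ X.
From (vi): 6 ∈ H.
(iii) (exactly one): 3 ∈ X.
(v): 5 ∉ H.
Only one set left: 5 ∈ C.
(i): 4 ∉ X.
(ii): C already has 1, so the rest are out.
(vii): only 2 candidates remain for X, so all are in.
Only one set left: 4 ∈ H.

C = {5}; H = {4, 6}; X = {2, 3}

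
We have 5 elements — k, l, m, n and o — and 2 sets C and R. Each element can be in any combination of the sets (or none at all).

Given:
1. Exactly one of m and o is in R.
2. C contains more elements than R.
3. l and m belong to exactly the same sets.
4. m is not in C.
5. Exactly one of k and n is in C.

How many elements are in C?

2

From (4): m ∉ C.
(3): l matches m: l ∉ C.
Suppose k ∈ R: no assignment then satisfies all the clues, so k ∉ R.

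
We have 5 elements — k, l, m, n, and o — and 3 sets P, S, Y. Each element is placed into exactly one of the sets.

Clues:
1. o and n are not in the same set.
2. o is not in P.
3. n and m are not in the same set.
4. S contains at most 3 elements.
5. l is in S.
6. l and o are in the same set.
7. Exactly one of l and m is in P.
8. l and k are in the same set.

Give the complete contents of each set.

From (2): o ∉ P.
From (5): l ∈ S.
(6): o matches l: o ∈ S.
(7) (exactly one): m ∈ P.
(8): k matches l: k ∉ P.
(8): k matches l: k ∈ S.
(1): n ∉ S.
(3): n ∉ P.
Only one set left: n ∈ Y.

P = {m}; S = {k, l, o}; Y = {n}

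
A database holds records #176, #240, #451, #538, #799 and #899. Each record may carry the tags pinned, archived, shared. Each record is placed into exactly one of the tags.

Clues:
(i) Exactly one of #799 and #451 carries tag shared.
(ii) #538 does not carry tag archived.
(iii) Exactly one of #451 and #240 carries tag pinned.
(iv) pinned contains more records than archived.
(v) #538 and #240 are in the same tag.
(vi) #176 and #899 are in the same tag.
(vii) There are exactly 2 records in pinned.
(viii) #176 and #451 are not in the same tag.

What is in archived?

archived = {#451}

From (ii): #538 ∉ archived.
(v): #240 matches #538: #240 ∉ archived.
Suppose #176 ∈ archived: no assignment then satisfies all the clues, so #176 ∉ archived.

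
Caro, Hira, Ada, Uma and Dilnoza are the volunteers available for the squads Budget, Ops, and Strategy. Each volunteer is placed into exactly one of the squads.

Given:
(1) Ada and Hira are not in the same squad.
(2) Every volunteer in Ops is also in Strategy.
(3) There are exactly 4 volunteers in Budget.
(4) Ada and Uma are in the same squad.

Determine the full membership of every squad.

Budget = {Ada, Caro, Dilnoza, Uma}; Ops = {}; Strategy = {Hira}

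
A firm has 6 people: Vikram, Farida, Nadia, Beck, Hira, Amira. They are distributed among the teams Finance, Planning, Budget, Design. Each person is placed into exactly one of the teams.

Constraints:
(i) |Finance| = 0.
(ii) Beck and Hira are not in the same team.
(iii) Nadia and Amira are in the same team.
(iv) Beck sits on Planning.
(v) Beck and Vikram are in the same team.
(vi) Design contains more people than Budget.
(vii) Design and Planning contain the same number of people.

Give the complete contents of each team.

Finance = {}; Planning = {Beck, Farida, Vikram}; Budget = {}; Design = {Amira, Hira, Nadia}

From (iv): Beck ∈ Planning.
(i): Finance already has 0, so the rest are out.
(ii): Hira ∉ Planning.
(v): Vikram matches Beck: Vikram ∈ Planning.
Suppose Farida ∉ Planning: no assignment then satisfies all the clues, so Farida ∈ Planning.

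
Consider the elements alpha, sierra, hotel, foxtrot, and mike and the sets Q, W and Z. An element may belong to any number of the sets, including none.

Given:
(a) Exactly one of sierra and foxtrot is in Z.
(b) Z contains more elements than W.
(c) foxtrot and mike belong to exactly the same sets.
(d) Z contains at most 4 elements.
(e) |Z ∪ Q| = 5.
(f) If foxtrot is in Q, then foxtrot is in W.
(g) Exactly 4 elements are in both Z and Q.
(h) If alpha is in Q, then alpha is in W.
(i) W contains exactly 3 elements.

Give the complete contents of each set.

Q = {alpha, foxtrot, hotel, mike, sierra}; W = {alpha, foxtrot, mike}; Z = {alpha, foxtrot, hotel, mike}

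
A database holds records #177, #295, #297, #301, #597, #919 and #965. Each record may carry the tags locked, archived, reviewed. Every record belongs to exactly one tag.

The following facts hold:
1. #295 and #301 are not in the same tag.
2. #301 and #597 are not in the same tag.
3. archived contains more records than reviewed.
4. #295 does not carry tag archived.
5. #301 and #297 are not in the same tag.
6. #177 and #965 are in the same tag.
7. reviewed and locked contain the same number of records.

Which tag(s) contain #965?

#965: archived

From (4): #295 ∉ archived.
Suppose #965 ∈ locked: no assignment then satisfies all the clues, so #965 ∉ locked.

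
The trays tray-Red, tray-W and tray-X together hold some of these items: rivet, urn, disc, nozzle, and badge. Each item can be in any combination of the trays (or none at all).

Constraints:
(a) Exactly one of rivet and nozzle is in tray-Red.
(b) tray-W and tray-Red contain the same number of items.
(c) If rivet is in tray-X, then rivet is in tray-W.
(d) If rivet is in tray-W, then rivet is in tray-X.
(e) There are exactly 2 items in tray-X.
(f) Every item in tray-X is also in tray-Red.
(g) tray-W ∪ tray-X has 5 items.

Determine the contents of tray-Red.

tray-Red = {badge, disc, rivet, urn}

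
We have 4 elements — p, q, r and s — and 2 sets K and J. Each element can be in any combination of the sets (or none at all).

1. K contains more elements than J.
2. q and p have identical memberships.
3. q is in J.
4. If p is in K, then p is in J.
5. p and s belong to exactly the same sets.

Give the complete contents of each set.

K = {p, q, r, s}; J = {p, q, s}

From (3): q ∈ J.
(2): p matches q: p ∈ J.
(5): s matches p: s ∈ J.
Suppose p ∉ K: no assignment then satisfies all the clues, so p ∈ K.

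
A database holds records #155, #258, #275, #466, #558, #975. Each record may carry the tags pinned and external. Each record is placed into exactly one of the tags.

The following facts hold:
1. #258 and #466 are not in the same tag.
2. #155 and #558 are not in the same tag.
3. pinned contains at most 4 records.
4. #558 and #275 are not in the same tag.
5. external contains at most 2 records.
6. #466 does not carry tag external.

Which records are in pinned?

From (6): #466 ∉ external.
Only one tag left: #466 ∈ pinned.
(1): #258 ∉ pinned.
Only one tag left: #258 ∈ external.
Suppose #155 ∉ pinned: no assignment then satisfies all the clues, so #155 ∈ pinned.

pinned = {#155, #275, #466, #975}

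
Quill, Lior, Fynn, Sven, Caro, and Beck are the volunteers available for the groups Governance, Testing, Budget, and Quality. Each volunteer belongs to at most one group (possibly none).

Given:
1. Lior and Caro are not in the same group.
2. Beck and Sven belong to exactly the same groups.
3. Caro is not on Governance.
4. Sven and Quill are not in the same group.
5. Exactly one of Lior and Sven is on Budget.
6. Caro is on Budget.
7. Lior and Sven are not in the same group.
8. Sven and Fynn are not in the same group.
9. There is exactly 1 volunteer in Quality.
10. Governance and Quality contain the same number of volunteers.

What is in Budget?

From (3): Caro ∉ Governance.
From (6): Caro ∈ Budget.
(1): Lior ∉ Budget.
(5) (exactly one): Sven ∈ Budget.
(8): Fynn ∉ Budget.
(2): Beck matches Sven: Beck ∉ Governance.
(2): Beck matches Sven: Beck ∉ Testing.
(2): Beck matches Sven: Beck ∈ Budget.
(4): Quill ∉ Budget.

Budget = {Beck, Caro, Sven}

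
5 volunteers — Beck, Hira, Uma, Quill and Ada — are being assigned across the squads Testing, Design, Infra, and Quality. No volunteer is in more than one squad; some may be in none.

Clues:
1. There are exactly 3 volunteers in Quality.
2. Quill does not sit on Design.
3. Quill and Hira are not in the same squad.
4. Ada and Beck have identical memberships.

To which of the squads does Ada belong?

Ada: Quality

From (2): Quill ∉ Design.
Suppose Ada ∈ Testing: no assignment then satisfies all the clues, so Ada ∉ Testing.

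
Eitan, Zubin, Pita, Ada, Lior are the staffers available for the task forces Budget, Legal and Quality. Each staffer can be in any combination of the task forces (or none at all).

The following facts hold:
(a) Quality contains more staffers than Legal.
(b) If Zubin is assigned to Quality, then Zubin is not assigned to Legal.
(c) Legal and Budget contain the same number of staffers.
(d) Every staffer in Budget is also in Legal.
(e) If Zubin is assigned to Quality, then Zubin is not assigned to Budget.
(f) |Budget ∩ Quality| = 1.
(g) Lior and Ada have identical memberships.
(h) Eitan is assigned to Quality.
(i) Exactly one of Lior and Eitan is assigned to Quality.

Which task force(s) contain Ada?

Ada: none

From (h): Eitan ∈ Quality.
(i) (exactly one): Lior ∉ Quality.
(g): Ada matches Lior: Ada ∉ Quality.
Suppose Ada ∈ Budget: no assignment then satisfies all the clues, so Ada ∉ Budget.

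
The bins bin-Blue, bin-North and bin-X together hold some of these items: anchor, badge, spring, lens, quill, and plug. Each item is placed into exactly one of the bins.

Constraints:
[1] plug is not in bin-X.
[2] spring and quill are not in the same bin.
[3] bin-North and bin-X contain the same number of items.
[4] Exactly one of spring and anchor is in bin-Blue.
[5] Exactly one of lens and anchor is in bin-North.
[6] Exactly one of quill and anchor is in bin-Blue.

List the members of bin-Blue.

bin-Blue = {anchor, plug}

From (1): plug ∉ bin-X.
Suppose anchor ∉ bin-Blue: no assignment then satisfies all the clues, so anchor ∈ bin-Blue.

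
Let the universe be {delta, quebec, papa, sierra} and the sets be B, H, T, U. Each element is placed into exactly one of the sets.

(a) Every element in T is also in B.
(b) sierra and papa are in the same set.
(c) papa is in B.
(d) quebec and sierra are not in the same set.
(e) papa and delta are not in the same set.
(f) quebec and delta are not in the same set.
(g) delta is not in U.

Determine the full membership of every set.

From (c): papa ∈ B.
From (g): delta ∉ U.
(b): sierra matches papa: sierra ∈ B.
(d): quebec ∉ B.
(e): delta ∉ B.
(a) contrapositive: delta ∉ T.
(a) contrapositive: quebec ∉ T.
Only one set left: delta ∈ H.
(f): quebec ∉ H.
Only one set left: quebec ∈ U.

B = {papa, sierra}; H = {delta}; T = {}; U = {quebec}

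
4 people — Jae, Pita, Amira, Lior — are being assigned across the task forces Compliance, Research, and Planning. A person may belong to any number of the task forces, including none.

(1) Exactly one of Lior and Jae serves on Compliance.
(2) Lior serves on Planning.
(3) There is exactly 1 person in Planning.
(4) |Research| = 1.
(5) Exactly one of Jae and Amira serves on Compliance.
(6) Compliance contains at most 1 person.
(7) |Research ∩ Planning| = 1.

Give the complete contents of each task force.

Compliance = {Jae}; Research = {Lior}; Planning = {Lior}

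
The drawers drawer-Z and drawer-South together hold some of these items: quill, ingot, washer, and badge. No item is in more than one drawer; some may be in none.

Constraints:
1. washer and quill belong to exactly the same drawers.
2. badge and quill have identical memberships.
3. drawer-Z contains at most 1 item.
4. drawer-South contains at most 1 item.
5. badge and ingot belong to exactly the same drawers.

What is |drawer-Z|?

0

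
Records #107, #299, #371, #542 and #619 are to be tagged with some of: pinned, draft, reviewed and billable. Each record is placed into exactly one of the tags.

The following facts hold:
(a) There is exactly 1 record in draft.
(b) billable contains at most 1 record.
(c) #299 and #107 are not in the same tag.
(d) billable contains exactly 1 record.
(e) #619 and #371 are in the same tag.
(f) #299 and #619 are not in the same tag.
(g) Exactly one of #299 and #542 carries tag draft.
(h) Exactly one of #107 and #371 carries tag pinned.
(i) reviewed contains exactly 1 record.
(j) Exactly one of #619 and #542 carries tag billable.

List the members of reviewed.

reviewed = {#107}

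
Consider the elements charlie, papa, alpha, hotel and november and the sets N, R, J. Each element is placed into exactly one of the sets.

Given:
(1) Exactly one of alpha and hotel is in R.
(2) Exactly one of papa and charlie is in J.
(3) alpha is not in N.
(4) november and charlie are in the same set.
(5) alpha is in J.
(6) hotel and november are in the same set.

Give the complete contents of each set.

N = {}; R = {charlie, hotel, november}; J = {alpha, papa}

From (3): alpha ∉ N.
From (5): alpha ∈ J.
(1) (exactly one): hotel ∈ R.
(6): november matches hotel: november ∉ N.
(6): november matches hotel: november ∈ R.
(4): charlie matches november: charlie ∉ N.
(4): charlie matches november: charlie ∈ R.
(2) (exactly one): papa ∈ J.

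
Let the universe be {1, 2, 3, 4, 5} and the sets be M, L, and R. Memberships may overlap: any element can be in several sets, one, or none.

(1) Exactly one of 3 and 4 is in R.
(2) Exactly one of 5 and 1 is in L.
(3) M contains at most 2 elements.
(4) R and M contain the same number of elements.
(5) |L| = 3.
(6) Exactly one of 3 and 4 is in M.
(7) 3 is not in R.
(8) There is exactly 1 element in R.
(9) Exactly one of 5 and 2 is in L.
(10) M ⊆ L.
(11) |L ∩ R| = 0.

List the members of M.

M = {3}

From (7): 3 ∉ R.
(1) (exactly one): 4 ∈ R.
(8): R already has 1, so the rest are out.
Suppose 1 ∈ M: no assignment then satisfies all the clues, so 1 ∉ M.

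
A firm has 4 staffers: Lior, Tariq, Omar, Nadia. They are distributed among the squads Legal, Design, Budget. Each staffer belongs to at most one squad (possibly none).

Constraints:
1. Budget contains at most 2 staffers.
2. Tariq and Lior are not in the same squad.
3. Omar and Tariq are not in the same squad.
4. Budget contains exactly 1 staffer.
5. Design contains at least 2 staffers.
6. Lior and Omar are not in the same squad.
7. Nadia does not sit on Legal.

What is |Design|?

2

From (7): Nadia ∉ Legal.
Suppose Nadia ∉ Design: no assignment then satisfies all the clues, so Nadia ∈ Design.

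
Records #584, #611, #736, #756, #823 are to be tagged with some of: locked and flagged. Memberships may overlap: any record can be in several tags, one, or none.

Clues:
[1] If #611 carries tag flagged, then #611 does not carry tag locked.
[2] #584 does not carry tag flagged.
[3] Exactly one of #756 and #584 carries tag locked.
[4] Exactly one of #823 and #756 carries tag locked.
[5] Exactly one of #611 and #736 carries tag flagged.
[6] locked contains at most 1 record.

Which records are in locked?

locked = {#756}

From (2): #584 ∉ flagged.
Suppose #584 ∈ locked: no assignment then satisfies all the clues, so #584 ∉ locked.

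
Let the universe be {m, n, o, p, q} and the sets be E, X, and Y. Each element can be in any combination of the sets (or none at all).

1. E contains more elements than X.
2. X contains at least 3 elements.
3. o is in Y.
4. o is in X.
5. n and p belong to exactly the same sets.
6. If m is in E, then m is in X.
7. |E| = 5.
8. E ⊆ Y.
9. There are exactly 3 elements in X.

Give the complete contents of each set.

E = {m, n, o, p, q}; X = {m, o, q}; Y = {m, n, o, p, q}

From (3): o ∈ Y.
From (4): o ∈ X.
(7): only 5 candidates remain for E, so all are in.
(8) with m ∈ E: m ∈ Y.
(8) with n ∈ E: n ∈ Y.
(8) with p ∈ E: p ∈ Y.
(8) with q ∈ E: q ∈ Y.
(6): m ∈ X.
Suppose n ∈ X: no assignment then satisfies all the clues, so n ∉ X.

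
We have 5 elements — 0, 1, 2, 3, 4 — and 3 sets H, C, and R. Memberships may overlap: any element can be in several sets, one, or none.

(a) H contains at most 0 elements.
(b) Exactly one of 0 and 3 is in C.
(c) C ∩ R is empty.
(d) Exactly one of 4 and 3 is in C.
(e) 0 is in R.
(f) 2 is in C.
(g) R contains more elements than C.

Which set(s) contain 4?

From (e): 0 ∈ R.
From (f): 2 ∈ C.
(a): H already has 0, so the rest are out.
(c) (disjoint): 0 ∉ C.
(c) (disjoint): 2 ∉ R.
(b) (exactly one): 3 ∈ C.
(c) (disjoint): 3 ∉ R.
(d) (exactly one): 4 ∉ C.
Suppose 4 ∉ R: no assignment then satisfies all the clues, so 4 ∈ R.

4: R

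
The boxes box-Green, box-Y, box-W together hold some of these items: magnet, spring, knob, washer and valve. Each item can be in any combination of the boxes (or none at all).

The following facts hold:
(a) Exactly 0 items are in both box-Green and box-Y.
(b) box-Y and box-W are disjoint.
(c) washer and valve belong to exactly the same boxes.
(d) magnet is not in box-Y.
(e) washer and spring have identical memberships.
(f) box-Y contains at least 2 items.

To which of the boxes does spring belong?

spring: box-Y

From (d): magnet ∉ box-Y.
Suppose spring ∈ box-Green: no assignment then satisfies all the clues, so spring ∉ box-Green.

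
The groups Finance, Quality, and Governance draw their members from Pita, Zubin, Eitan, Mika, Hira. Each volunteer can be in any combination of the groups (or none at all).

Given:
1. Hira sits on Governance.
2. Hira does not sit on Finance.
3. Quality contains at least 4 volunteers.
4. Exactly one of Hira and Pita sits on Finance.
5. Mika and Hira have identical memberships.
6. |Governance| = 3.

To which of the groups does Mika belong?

From (1): Hira ∈ Governance.
From (2): Hira ∉ Finance.
(4) (exactly one): Pita ∈ Finance.
(5): Mika matches Hira: Mika ∉ Finance.
(5): Mika matches Hira: Mika ∈ Governance.
Suppose Mika ∉ Quality: no assignment then satisfies all the clues, so Mika ∈ Quality.

Mika: Governance, Quality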